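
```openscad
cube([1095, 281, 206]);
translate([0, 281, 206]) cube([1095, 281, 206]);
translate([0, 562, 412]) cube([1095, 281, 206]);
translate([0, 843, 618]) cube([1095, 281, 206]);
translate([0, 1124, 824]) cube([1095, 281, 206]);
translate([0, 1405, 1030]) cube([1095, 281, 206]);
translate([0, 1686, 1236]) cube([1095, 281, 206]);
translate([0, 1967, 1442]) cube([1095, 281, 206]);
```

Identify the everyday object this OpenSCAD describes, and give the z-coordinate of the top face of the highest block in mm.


A staircase. The total rise is 1648 mm.

8 identical blocks, each offset up and back from the previous — a staircase. Each step is 206 mm tall and there are 8 of them, so the total rise is 8 × 206 = 1648 mm.


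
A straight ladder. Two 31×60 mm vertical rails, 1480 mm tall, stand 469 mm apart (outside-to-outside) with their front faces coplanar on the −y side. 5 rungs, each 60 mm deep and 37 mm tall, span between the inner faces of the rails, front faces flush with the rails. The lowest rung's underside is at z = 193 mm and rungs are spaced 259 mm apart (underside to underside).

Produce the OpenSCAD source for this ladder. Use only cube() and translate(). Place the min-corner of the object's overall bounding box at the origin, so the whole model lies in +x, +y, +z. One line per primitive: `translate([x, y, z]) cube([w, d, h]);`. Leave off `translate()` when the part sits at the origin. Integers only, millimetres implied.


// rung span = 469 - 2*31 = 407
// rung[k] z = 193 + k*259
cube([31, 60, 1480]);
translate([438, 0, 0]) cube([31, 60, 1480]);
translate([31, 0, 193]) cube([407, 60, 37]);
translate([31, 0, 452]) cube([407, 60, 37]);
translate([31, 0, 711]) cube([407, 60, 37]);
translate([31, 0, 970]) cube([407, 60, 37]);
translate([31, 0, 1229]) cube([407, 60, 37]);


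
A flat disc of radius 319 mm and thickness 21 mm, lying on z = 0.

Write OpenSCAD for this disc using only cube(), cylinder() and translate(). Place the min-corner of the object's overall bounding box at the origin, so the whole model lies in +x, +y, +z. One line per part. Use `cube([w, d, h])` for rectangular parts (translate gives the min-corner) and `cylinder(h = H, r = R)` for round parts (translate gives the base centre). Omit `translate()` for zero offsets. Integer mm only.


translate([319, 319, 0]) cylinder(h = 21, r = 319);


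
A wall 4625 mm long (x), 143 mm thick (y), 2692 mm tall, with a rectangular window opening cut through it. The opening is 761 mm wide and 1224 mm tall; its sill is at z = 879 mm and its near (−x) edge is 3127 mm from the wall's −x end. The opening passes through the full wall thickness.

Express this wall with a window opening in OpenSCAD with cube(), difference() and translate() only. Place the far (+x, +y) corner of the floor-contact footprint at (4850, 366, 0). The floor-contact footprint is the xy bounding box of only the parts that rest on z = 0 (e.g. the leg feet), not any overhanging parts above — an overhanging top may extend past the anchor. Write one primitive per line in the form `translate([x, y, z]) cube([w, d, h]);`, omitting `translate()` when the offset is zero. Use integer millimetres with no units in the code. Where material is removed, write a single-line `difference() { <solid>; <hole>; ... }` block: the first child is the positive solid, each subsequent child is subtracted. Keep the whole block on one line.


difference() { translate([225, 223, 0]) cube([4625, 143, 2692]); translate([3352, 223, 879]) cube([761, 143, 1224]); }


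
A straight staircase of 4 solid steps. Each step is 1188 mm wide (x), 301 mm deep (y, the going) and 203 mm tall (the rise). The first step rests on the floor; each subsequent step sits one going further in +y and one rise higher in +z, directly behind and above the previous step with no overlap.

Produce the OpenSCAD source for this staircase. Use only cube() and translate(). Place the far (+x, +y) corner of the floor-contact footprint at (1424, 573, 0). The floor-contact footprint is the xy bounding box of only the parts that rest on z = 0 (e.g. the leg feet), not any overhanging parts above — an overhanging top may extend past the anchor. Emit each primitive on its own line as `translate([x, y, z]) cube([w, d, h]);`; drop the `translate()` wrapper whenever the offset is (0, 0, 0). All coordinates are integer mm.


translate([236, 272, 0]) cube([1188, 301, 203]);
translate([236, 573, 203]) cube([1188, 301, 203]);
translate([236, 874, 406]) cube([1188, 301, 203]);
translate([236, 1175, 609]) cube([1188, 301, 203]);


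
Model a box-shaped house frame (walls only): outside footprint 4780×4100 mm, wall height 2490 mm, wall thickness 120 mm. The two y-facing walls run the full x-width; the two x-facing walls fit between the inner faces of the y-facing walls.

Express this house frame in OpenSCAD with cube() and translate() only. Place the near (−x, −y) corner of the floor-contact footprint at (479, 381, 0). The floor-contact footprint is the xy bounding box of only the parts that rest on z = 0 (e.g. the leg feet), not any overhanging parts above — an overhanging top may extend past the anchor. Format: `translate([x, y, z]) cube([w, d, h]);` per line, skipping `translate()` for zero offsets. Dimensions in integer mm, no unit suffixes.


translate([479, 381, 0]) cube([4780, 120, 2490]);
translate([479, 4361, 0]) cube([4780, 120, 2490]);
translate([479, 501, 0]) cube([120, 3860, 2490]);
translate([5139, 501, 0]) cube([120, 3860, 2490]);


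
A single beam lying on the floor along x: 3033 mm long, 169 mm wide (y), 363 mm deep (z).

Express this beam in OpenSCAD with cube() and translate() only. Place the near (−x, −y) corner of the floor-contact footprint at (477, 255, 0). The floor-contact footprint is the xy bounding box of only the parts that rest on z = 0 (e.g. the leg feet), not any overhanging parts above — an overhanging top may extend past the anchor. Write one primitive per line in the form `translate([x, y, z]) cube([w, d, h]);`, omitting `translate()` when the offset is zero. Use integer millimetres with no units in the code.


translate([477, 255, 0]) cube([3033, 169, 363]);


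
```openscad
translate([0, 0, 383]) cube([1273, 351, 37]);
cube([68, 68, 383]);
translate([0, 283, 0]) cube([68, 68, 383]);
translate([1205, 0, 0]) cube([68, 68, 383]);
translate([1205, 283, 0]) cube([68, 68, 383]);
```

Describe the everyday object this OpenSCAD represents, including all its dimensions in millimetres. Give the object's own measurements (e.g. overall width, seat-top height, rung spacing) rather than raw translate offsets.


A long wooden bench with a 1273 mm (x) × 351 mm (y) seat, 37 mm thick, its top surface 420 mm above the floor. Four 68 mm square legs at the seat corners, flush with the edges, run from z = 0 to the seat underside.


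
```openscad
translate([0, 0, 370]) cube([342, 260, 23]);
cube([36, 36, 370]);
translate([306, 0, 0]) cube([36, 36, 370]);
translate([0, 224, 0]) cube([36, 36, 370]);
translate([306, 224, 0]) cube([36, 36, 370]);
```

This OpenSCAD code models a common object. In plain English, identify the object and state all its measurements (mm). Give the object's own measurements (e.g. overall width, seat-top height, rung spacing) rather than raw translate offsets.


A simple wooden stool: a rectangular seat 342 mm (x) by 260 mm (y), 23 mm thick, top face at z = 393 mm, on four square legs, each 36×36 mm in cross-section. The legs rest on z = 0, each flush with a corner of the seat.


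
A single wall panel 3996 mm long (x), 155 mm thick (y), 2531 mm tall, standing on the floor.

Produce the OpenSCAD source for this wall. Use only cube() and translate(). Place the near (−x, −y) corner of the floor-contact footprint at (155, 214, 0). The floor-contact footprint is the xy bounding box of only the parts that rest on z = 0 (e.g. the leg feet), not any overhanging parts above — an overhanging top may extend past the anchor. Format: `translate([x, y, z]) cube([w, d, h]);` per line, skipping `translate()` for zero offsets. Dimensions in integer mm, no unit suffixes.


translate([155, 214, 0]) cube([3996, 155, 2531]);


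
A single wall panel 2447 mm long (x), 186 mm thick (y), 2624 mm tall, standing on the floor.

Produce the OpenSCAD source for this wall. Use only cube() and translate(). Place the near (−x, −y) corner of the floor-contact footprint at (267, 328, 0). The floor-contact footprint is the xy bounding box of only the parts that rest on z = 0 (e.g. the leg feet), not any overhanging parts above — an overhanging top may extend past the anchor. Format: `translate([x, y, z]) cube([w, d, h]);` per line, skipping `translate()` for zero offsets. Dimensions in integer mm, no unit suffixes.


translate([267, 328, 0]) cube([2447, 186, 2624]);


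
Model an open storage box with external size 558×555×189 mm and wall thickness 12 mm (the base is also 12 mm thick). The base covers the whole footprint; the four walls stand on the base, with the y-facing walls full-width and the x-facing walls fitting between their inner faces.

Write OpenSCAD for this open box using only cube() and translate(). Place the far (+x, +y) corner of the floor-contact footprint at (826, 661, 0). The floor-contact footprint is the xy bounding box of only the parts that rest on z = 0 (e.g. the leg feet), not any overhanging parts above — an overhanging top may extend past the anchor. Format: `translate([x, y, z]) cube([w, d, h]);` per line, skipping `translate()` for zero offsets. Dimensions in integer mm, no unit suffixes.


translate([268, 106, 0]) cube([558, 555, 12]);
translate([268, 106, 12]) cube([558, 12, 177]);
translate([268, 649, 12]) cube([558, 12, 177]);
translate([268, 118, 12]) cube([12, 531, 177]);
translate([814, 118, 12]) cube([12, 531, 177]);


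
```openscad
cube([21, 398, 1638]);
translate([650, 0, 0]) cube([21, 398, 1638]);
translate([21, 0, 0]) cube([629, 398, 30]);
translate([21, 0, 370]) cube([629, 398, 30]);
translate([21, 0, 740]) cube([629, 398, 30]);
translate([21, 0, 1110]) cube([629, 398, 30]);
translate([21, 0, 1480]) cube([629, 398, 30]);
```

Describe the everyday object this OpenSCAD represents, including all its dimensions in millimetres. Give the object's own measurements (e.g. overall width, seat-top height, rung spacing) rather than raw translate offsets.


An open bookshelf. Two side panels, each 21 mm thick, 398 mm deep and 1638 mm tall, stand 671 mm apart (outside-to-outside). Between them sit 5 shelves, each 30 mm thick and 398 mm deep, spanning the full gap between the sides. The bottom shelf rests on the floor (its underside at z = 0) and the clear gap between one shelf's top and the next shelf's underside is 340 mm.


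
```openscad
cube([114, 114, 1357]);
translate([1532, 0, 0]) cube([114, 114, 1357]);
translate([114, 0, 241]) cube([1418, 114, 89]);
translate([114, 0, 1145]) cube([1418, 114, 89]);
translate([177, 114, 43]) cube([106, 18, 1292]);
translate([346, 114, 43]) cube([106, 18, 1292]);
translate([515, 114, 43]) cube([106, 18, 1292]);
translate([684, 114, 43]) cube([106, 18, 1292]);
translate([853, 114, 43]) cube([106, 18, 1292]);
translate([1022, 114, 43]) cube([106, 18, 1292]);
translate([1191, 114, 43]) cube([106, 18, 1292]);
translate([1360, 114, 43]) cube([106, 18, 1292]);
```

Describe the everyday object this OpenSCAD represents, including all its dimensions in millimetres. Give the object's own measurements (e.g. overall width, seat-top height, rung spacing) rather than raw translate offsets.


A fence section. Two 114×114 mm posts, 1357 mm tall, stand on the floor with a clear span of 1418 mm between their inner faces. Two horizontal rails of 114×89 mm section span the gap between the posts with their undersides at z = 241 mm and z = 1145 mm, flush with the posts' −y face. 8 pickets, each 106 mm wide, 18 mm thick and 1292 mm tall, are fixed to the +y face of the rails with their bottoms at z = 43 mm, spaced across the span with a 63 mm gap after the −x post and between neighbouring pickets, with 66 mm left before the +x post.


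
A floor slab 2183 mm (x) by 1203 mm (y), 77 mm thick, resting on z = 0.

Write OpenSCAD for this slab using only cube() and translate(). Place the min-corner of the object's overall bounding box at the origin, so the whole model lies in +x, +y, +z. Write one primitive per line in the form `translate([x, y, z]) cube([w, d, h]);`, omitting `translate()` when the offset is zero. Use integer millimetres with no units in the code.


cube([2183, 1203, 77]);


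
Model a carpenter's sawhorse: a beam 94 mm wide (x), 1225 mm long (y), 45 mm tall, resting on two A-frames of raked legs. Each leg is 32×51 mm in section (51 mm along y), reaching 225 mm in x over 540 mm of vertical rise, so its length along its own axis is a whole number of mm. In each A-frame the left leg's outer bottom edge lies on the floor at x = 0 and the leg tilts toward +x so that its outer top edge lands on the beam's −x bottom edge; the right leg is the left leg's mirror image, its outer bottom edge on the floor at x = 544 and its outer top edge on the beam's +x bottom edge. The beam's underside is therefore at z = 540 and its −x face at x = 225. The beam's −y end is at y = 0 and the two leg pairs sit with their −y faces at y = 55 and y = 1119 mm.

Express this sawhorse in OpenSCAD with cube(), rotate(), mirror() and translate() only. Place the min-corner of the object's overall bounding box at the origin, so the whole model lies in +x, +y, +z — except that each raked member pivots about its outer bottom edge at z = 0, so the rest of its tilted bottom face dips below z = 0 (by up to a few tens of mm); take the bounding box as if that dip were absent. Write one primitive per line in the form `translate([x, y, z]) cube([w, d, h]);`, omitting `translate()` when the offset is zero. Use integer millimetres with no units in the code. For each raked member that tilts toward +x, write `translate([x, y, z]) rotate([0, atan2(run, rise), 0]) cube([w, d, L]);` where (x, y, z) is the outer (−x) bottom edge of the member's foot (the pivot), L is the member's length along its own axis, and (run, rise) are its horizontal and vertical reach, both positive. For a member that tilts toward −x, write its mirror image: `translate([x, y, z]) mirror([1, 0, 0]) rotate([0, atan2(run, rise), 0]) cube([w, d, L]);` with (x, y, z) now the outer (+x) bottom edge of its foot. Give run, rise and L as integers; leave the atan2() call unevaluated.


// leg length = √(225² + 540²) = 585
// right-leg outer foot x = 2·225 + 94 = 544
// beam min-corner = (225, 0, 540)
translate([225, 0, 540]) cube([94, 1225, 45]);
translate([0, 55, 0]) rotate([0, atan2(225, 540), 0]) cube([32, 51, 585]);
translate([544, 55, 0]) mirror([1, 0, 0]) rotate([0, atan2(225, 540), 0]) cube([32, 51, 585]);
translate([0, 1119, 0]) rotate([0, atan2(225, 540), 0]) cube([32, 51, 585]);
translate([544, 1119, 0]) mirror([1, 0, 0]) rotate([0, atan2(225, 540), 0]) cube([32, 51, 585]);


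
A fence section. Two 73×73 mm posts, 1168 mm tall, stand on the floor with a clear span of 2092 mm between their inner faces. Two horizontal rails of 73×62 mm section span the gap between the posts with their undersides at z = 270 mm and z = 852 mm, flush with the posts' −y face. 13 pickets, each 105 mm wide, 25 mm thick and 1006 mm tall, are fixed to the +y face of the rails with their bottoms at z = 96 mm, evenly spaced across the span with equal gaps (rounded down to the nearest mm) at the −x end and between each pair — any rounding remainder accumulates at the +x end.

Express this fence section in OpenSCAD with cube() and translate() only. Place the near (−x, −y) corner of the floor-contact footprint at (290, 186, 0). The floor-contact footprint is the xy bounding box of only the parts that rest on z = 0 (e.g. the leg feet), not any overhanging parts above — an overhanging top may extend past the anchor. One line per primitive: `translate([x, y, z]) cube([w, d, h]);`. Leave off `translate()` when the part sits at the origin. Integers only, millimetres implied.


translate([290, 186, 0]) cube([73, 73, 1168]);
translate([2455, 186, 0]) cube([73, 73, 1168]);
translate([363, 186, 270]) cube([2092, 73, 62]);
translate([363, 186, 852]) cube([2092, 73, 62]);
translate([414, 259, 96]) cube([105, 25, 1006]);
translate([570, 259, 96]) cube([105, 25, 1006]);
translate([726, 259, 96]) cube([105, 25, 1006]);
translate([882, 259, 96]) cube([105, 25, 1006]);
translate([1038, 259, 96]) cube([105, 25, 1006]);
translate([1194, 259, 96]) cube([105, 25, 1006]);
translate([1350, 259, 96]) cube([105, 25, 1006]);
translate([1506, 259, 96]) cube([105, 25, 1006]);
translate([1662, 259, 96]) cube([105, 25, 1006]);
translate([1818, 259, 96]) cube([105, 25, 1006]);
translate([1974, 259, 96]) cube([105, 25, 1006]);
translate([2130, 259, 96]) cube([105, 25, 1006]);
translate([2286, 259, 96]) cube([105, 25, 1006]);


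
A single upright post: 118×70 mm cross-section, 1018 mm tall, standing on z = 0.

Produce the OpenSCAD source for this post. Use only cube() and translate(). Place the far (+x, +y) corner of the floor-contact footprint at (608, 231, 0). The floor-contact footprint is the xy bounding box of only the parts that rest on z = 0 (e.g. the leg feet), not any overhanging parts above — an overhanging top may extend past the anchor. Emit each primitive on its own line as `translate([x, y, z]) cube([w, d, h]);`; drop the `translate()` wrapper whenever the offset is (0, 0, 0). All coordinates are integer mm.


translate([490, 161, 0]) cube([118, 70, 1018]);


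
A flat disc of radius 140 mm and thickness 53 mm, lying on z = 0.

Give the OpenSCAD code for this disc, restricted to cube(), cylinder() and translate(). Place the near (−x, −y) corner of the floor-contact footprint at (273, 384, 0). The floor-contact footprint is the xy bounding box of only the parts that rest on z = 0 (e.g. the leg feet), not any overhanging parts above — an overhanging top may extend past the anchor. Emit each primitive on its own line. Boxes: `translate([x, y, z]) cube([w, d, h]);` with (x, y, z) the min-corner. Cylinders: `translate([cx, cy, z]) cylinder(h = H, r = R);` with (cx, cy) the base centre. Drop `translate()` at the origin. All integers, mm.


translate([413, 524, 0]) cylinder(h = 53, r = 140);


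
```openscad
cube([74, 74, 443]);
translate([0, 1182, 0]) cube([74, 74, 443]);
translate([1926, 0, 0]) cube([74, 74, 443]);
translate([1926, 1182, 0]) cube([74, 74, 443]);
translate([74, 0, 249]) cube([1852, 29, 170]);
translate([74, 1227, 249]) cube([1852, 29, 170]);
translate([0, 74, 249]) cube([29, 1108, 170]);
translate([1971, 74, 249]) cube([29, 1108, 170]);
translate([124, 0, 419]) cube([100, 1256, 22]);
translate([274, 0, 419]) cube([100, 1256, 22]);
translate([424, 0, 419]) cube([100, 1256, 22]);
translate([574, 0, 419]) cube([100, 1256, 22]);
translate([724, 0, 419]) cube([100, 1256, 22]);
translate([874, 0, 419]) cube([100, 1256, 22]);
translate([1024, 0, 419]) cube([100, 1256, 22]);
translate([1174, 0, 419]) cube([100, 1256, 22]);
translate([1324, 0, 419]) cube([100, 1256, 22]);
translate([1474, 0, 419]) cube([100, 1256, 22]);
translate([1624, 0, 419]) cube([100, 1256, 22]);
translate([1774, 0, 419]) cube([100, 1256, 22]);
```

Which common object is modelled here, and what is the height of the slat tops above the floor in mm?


A bed frame. The slat-top height is 441 mm.

Four posts, four rails, and a row of slats — a bed frame. Slats sit on the rails at z = 249 + 170 = 419; with slat thickness 22, the top is 441 mm.


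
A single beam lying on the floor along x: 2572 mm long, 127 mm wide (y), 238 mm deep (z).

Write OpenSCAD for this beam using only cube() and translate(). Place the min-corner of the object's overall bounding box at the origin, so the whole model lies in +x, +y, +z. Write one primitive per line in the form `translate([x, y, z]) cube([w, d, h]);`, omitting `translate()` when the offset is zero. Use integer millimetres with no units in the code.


cube([2572, 127, 238]);


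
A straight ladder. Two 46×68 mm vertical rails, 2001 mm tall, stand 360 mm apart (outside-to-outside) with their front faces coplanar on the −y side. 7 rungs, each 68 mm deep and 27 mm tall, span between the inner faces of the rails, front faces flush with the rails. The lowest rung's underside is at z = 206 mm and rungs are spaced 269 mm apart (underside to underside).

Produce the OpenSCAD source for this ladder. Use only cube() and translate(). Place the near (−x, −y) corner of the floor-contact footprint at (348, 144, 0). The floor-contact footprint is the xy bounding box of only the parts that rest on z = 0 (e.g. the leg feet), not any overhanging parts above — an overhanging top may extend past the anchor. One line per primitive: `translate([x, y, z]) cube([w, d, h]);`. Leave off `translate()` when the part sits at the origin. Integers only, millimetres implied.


translate([348, 144, 0]) cube([46, 68, 2001]);
translate([662, 144, 0]) cube([46, 68, 2001]);
translate([394, 144, 206]) cube([268, 68, 27]);
translate([394, 144, 475]) cube([268, 68, 27]);
translate([394, 144, 744]) cube([268, 68, 27]);
translate([394, 144, 1013]) cube([268, 68, 27]);
translate([394, 144, 1282]) cube([268, 68, 27]);
translate([394, 144, 1551]) cube([268, 68, 27]);
translate([394, 144, 1820]) cube([268, 68, 27]);


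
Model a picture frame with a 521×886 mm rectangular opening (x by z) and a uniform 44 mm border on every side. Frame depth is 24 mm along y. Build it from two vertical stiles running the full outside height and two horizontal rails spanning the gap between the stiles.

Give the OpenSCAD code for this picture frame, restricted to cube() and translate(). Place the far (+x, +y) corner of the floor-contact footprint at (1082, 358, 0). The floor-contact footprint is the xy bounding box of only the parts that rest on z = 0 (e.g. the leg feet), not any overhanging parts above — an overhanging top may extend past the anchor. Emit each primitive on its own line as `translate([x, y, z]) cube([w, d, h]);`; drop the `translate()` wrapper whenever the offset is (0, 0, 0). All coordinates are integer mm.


translate([473, 334, 0]) cube([44, 24, 974]);
translate([1038, 334, 0]) cube([44, 24, 974]);
translate([517, 334, 0]) cube([521, 24, 44]);
translate([517, 334, 930]) cube([521, 24, 44]);


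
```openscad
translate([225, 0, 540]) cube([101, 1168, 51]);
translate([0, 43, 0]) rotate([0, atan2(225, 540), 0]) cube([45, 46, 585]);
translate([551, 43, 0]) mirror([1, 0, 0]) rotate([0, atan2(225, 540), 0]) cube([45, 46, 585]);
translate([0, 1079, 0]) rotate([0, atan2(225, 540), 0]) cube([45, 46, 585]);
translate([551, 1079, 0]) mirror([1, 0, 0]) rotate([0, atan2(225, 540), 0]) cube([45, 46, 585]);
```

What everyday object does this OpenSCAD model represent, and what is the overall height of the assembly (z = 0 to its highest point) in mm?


A sawhorse. The overall height is 591 mm.

A beam across two mirrored pairs of raked legs — a sawhorse. The beam's underside is at z = 540 (matching the legs' vertical rise in atan2(225, 540)) and the beam is 51 mm tall, so its top is at 540 + 51 = 591 mm. The raked legs top out at the beam's underside, so that is the highest point.


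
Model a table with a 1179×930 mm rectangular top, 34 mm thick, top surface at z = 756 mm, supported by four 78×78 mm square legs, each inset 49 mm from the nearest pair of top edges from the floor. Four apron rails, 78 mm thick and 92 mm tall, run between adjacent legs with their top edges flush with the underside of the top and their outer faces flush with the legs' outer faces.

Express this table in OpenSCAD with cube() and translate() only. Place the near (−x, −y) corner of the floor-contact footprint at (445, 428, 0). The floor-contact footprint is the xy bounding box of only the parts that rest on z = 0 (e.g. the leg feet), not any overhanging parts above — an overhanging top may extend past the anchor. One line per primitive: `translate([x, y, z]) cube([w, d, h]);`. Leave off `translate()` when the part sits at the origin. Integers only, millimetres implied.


// leg_h = 756 - 34 = 722
// apron z = 722 - 92 = 630
translate([396, 379, 722]) cube([1179, 930, 34]);
translate([445, 428, 0]) cube([78, 78, 722]);
translate([1448, 428, 0]) cube([78, 78, 722]);
translate([445, 1182, 0]) cube([78, 78, 722]);
translate([1448, 1182, 0]) cube([78, 78, 722]);
translate([523, 428, 630]) cube([925, 78, 92]);
translate([523, 1182, 630]) cube([925, 78, 92]);
translate([445, 506, 630]) cube([78, 676, 92]);
translate([1448, 506, 630]) cube([78, 676, 92]);


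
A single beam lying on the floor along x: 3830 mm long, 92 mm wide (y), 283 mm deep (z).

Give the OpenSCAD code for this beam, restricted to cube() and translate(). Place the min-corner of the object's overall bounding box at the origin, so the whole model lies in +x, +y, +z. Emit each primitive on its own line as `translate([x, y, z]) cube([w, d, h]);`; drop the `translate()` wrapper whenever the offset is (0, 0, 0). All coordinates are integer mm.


cube([3830, 92, 283]);


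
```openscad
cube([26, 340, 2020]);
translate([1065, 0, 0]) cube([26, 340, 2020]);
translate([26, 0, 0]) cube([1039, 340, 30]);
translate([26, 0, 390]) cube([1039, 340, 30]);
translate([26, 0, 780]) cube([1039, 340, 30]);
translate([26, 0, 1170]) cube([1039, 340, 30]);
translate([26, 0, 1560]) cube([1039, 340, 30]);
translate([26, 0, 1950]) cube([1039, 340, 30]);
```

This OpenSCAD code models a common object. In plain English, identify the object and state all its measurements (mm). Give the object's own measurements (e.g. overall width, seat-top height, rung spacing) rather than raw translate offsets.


An open bookshelf. Two side panels, each 26 mm thick, 340 mm deep and 2020 mm tall, stand 1091 mm apart (outside-to-outside). Between them sit 6 shelves, each 30 mm thick and 340 mm deep, spanning the full gap between the sides. The bottom shelf rests on the floor (its underside at z = 0) and the clear gap between one shelf's top and the next shelf's underside is 360 mm.


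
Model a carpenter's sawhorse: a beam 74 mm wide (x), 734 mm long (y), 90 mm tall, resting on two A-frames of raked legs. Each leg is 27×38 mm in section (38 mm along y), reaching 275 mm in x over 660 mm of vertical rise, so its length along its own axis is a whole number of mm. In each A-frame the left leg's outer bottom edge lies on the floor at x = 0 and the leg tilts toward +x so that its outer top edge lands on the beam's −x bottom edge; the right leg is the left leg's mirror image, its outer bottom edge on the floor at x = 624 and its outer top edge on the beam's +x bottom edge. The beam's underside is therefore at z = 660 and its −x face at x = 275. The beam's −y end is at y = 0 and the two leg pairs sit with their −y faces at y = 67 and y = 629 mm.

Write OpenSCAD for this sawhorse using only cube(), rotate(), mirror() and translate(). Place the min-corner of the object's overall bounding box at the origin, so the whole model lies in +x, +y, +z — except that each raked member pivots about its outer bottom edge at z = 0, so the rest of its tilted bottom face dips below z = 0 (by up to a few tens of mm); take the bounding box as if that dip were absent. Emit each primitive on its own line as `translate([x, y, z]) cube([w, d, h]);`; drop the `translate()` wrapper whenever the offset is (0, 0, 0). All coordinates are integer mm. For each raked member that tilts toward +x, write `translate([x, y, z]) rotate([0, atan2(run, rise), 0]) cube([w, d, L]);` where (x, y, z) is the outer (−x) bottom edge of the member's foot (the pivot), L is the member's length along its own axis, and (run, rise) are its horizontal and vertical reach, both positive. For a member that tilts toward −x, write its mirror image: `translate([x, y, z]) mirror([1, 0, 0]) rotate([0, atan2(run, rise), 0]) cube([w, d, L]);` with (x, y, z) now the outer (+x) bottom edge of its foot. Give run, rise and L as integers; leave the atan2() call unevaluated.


translate([275, 0, 660]) cube([74, 734, 90]);
translate([0, 67, 0]) rotate([0, atan2(275, 660), 0]) cube([27, 38, 715]);
translate([624, 67, 0]) mirror([1, 0, 0]) rotate([0, atan2(275, 660), 0]) cube([27, 38, 715]);
translate([0, 629, 0]) rotate([0, atan2(275, 660), 0]) cube([27, 38, 715]);
translate([624, 629, 0]) mirror([1, 0, 0]) rotate([0, atan2(275, 660), 0]) cube([27, 38, 715]);


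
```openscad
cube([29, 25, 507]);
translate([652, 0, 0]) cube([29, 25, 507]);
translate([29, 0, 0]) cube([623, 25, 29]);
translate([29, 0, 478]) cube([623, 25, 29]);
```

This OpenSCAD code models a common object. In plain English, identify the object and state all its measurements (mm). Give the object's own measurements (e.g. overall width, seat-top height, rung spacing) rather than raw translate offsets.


A rectangular picture frame lying in the x–z plane (depth along y). The opening is 623 mm wide (x) by 449 mm tall (z), surrounded by a border 29 mm wide on all four sides. The frame is 25 mm deep and is made of two full-height vertical stiles with two horizontal rails fitted between them.


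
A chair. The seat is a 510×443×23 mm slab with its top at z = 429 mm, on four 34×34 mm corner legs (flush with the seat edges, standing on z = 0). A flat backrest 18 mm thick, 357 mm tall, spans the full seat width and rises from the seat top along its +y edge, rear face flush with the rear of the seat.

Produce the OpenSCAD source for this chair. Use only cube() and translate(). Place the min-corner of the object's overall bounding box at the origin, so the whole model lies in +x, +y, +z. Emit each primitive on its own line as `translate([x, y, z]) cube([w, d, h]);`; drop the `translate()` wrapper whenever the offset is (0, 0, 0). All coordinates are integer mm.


translate([0, 0, 406]) cube([510, 443, 23]);
cube([34, 34, 406]);
translate([476, 0, 0]) cube([34, 34, 406]);
translate([0, 409, 0]) cube([34, 34, 406]);
translate([476, 409, 0]) cube([34, 34, 406]);
translate([0, 425, 429]) cube([510, 18, 357]);


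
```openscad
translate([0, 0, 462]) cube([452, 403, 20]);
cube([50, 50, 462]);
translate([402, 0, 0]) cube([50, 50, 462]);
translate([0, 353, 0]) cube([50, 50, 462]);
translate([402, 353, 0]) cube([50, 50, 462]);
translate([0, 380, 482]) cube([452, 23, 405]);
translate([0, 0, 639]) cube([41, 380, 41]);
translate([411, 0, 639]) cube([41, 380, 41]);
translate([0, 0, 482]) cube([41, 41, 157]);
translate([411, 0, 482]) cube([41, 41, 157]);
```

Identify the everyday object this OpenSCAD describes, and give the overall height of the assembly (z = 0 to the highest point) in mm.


A chair. The overall height is 887 mm.

A slab on four corner posts with a tall panel at the back — a chair. The seat slab sits at z = 462 with thickness 20, and the 405 mm backrest starts at the seat top, so the overall height is 462 + 20 + 405 = 887 mm.


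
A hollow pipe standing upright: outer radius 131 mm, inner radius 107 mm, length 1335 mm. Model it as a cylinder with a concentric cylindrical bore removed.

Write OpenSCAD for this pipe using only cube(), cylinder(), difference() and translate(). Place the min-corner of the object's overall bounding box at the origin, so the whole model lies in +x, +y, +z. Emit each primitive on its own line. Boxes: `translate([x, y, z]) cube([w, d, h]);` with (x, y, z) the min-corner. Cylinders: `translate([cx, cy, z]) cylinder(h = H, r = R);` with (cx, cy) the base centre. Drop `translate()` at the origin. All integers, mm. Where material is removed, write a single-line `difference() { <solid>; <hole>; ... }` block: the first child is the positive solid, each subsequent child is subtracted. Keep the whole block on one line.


difference() { translate([131, 131, 0]) cylinder(h = 1335, r = 131); translate([131, 131, 0]) cylinder(h = 1335, r = 107); }


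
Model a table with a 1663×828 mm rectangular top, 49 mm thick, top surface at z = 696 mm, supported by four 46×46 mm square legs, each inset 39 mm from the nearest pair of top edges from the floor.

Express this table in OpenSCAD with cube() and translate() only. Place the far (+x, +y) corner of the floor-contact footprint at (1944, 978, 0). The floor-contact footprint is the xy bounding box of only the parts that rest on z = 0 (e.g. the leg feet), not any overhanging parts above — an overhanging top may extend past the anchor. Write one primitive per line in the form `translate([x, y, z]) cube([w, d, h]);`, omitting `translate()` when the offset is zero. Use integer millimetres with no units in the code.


translate([320, 189, 647]) cube([1663, 828, 49]);
translate([359, 228, 0]) cube([46, 46, 647]);
translate([1898, 228, 0]) cube([46, 46, 647]);
translate([359, 932, 0]) cube([46, 46, 647]);
translate([1898, 932, 0]) cube([46, 46, 647]);


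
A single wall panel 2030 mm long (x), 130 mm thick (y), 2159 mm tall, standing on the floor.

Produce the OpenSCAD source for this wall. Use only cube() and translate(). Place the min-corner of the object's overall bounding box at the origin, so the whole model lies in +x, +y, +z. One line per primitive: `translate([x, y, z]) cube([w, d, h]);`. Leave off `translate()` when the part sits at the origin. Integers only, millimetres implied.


cube([2030, 130, 2159]);


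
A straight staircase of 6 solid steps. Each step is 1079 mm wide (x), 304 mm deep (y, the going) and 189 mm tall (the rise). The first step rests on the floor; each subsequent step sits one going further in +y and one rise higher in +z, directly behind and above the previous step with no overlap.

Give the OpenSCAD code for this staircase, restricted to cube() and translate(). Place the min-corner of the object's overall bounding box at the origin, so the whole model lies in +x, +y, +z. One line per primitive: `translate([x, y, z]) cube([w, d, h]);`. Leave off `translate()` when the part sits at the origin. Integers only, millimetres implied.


cube([1079, 304, 189]);
translate([0, 304, 189]) cube([1079, 304, 189]);
translate([0, 608, 378]) cube([1079, 304, 189]);
translate([0, 912, 567]) cube([1079, 304, 189]);
translate([0, 1216, 756]) cube([1079, 304, 189]);
translate([0, 1520, 945]) cube([1079, 304, 189]);


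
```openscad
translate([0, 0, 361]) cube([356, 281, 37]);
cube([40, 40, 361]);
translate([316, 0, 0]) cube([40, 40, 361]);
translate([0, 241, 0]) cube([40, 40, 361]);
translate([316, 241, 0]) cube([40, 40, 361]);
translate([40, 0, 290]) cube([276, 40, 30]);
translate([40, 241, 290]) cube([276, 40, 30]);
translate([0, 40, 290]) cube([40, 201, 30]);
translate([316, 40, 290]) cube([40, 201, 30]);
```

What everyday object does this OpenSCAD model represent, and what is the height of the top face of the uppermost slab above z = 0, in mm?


A stool. The seat height is 398 mm.

A 356×281×37 slab at z = 361 on four corner posts — a stool. The seat top is 361 + 37 = 398 mm.


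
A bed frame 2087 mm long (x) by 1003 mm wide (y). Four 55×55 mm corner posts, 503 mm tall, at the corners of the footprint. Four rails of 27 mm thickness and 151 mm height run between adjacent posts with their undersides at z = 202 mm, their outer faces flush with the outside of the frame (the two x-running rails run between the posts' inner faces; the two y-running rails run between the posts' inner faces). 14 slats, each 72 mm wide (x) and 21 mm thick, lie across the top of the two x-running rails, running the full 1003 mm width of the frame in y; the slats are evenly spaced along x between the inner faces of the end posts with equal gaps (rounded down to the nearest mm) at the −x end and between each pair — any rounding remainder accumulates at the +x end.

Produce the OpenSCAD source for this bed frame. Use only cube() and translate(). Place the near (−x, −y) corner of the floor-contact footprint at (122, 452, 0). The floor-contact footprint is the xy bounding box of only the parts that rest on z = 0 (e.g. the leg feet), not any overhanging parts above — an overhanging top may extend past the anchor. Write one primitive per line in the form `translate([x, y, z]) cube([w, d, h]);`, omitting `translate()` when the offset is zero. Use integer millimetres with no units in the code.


// slat z = rail_z + rail_h = 202 + 151 = 353
// slat gap = ⌊(1977 − 14·72) / 15⌋ = 64
translate([122, 452, 0]) cube([55, 55, 503]);
translate([122, 1400, 0]) cube([55, 55, 503]);
translate([2154, 452, 0]) cube([55, 55, 503]);
translate([2154, 1400, 0]) cube([55, 55, 503]);
translate([177, 452, 202]) cube([1977, 27, 151]);
translate([177, 1428, 202]) cube([1977, 27, 151]);
translate([122, 507, 202]) cube([27, 893, 151]);
translate([2182, 507, 202]) cube([27, 893, 151]);
translate([241, 452, 353]) cube([72, 1003, 21]);
translate([377, 452, 353]) cube([72, 1003, 21]);
translate([513, 452, 353]) cube([72, 1003, 21]);
translate([649, 452, 353]) cube([72, 1003, 21]);
translate([785, 452, 353]) cube([72, 1003, 21]);
translate([921, 452, 353]) cube([72, 1003, 21]);
translate([1057, 452, 353]) cube([72, 1003, 21]);
translate([1193, 452, 353]) cube([72, 1003, 21]);
translate([1329, 452, 353]) cube([72, 1003, 21]);
translate([1465, 452, 353]) cube([72, 1003, 21]);
translate([1601, 452, 353]) cube([72, 1003, 21]);
translate([1737, 452, 353]) cube([72, 1003, 21]);
translate([1873, 452, 353]) cube([72, 1003, 21]);
translate([2009, 452, 353]) cube([72, 1003, 21]);


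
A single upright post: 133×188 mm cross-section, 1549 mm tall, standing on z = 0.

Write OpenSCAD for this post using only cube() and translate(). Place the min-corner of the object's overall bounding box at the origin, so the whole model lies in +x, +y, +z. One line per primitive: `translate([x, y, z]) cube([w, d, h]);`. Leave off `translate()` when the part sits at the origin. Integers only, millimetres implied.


cube([133, 188, 1549]);


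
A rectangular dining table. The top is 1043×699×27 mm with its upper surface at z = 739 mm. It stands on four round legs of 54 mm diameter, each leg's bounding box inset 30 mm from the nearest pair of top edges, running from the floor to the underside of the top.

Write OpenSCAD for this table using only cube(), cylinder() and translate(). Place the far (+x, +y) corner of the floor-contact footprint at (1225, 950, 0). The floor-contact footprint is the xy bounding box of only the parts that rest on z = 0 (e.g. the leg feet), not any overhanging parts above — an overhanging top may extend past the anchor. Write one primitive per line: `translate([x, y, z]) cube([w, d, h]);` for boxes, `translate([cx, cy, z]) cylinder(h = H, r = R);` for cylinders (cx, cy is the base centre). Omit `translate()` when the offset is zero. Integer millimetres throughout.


translate([212, 281, 712]) cube([1043, 699, 27]);
translate([269, 338, 0]) cylinder(h = 712, r = 27);
translate([1198, 338, 0]) cylinder(h = 712, r = 27);
translate([269, 923, 0]) cylinder(h = 712, r = 27);
translate([1198, 923, 0]) cylinder(h = 712, r = 27);


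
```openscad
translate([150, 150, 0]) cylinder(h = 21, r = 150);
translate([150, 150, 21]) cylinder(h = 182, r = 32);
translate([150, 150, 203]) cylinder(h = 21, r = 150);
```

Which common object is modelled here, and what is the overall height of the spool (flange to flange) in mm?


A spool. The overall height is 224 mm.

Three coaxial cylinders, large–small–large — a spool. Two 21 mm flanges and a 182 mm core give 21 + 182 + 21 = 224 mm.


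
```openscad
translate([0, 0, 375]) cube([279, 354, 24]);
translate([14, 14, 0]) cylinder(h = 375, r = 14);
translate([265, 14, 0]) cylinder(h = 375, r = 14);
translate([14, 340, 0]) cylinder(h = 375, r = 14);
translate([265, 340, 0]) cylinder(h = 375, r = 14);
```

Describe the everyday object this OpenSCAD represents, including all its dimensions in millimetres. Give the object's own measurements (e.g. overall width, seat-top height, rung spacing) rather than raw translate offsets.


A four-legged stool. The seat is a 279×354×24 mm slab whose top surface is at z = 399 mm; four round legs, each 28 mm in diameter, run from the floor (z = 0) to the underside of the seat, each leg's axis is inset half a diameter from the nearest pair of seat edges (so the leg's bounding box is flush with the corner).
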